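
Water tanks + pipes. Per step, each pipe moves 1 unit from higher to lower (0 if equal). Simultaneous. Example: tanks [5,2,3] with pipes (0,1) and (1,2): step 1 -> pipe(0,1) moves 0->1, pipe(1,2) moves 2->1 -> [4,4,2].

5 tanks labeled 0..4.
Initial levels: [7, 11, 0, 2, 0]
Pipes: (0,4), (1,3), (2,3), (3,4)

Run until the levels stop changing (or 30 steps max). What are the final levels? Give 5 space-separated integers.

Step 1: flows [0->4,1->3,3->2,3->4] -> levels [6 10 1 1 2]
Step 2: flows [0->4,1->3,2=3,4->3] -> levels [5 9 1 3 2]
Step 3: flows [0->4,1->3,3->2,3->4] -> levels [4 8 2 2 4]
Step 4: flows [0=4,1->3,2=3,4->3] -> levels [4 7 2 4 3]
Step 5: flows [0->4,1->3,3->2,3->4] -> levels [3 6 3 3 5]
Step 6: flows [4->0,1->3,2=3,4->3] -> levels [4 5 3 5 3]
Step 7: flows [0->4,1=3,3->2,3->4] -> levels [3 5 4 3 5]
Step 8: flows [4->0,1->3,2->3,4->3] -> levels [4 4 3 6 3]
Step 9: flows [0->4,3->1,3->2,3->4] -> levels [3 5 4 3 5]
  -> period-2 cycle: step 9 state = step 7 state; never stabilizes
  -> state at step 30: (30-7) mod 2 = 1, same as step 8 -> [4 4 3 6 3]

Answer: 4 4 3 6 3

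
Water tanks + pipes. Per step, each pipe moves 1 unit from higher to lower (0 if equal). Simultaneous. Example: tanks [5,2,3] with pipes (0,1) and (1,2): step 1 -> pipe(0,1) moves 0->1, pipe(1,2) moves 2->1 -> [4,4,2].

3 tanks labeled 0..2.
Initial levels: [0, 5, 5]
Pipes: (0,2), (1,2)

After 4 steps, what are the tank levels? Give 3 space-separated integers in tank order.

Answer: 3 3 4

Derivation:
Step 1: flows [2->0,1=2] -> levels [1 5 4]
Step 2: flows [2->0,1->2] -> levels [2 4 4]
Step 3: flows [2->0,1=2] -> levels [3 4 3]
Step 4: flows [0=2,1->2] -> levels [3 3 4]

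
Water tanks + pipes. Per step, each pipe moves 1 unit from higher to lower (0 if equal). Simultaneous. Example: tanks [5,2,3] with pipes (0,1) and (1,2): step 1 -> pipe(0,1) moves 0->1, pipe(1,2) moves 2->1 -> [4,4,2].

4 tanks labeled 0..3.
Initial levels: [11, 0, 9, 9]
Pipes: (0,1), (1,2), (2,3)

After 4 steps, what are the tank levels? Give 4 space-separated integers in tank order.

Answer: 7 8 7 7

Derivation:
Step 1: flows [0->1,2->1,2=3] -> levels [10 2 8 9]
Step 2: flows [0->1,2->1,3->2] -> levels [9 4 8 8]
Step 3: flows [0->1,2->1,2=3] -> levels [8 6 7 8]
Step 4: flows [0->1,2->1,3->2] -> levels [7 8 7 7]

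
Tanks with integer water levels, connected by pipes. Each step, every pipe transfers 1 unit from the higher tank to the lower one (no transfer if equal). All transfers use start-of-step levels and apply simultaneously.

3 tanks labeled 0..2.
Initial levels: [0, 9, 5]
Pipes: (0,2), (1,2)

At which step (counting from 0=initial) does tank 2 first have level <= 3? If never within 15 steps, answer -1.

Step 1: flows [2->0,1->2] -> levels [1 8 5]
Step 2: flows [2->0,1->2] -> levels [2 7 5]
Step 3: flows [2->0,1->2] -> levels [3 6 5]
Step 4: flows [2->0,1->2] -> levels [4 5 5]
Step 5: flows [2->0,1=2] -> levels [5 5 4]
Step 6: flows [0->2,1->2] -> levels [4 4 6]
Step 7: flows [2->0,2->1] -> levels [5 5 4]
  -> period-2 cycle (repeats step 5); tank 2 never drops to <=3
Tank 2 never reaches <=3 within 15 steps

Answer: -1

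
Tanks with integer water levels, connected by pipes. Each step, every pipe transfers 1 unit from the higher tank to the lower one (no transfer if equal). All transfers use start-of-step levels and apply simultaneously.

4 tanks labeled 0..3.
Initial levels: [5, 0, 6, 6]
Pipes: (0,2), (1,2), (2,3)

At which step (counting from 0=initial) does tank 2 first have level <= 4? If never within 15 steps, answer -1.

Step 1: flows [2->0,2->1,2=3] -> levels [6 1 4 6]
Tank 2 first reaches <=4 at step 1

Answer: 1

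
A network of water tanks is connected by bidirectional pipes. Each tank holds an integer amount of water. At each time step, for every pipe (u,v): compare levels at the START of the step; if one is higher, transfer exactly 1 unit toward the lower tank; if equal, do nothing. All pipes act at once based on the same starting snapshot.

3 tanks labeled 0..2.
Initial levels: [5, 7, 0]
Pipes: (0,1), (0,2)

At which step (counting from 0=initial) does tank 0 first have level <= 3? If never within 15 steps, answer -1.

Step 1: flows [1->0,0->2] -> levels [5 6 1]
Step 2: flows [1->0,0->2] -> levels [5 5 2]
Step 3: flows [0=1,0->2] -> levels [4 5 3]
Step 4: flows [1->0,0->2] -> levels [4 4 4]
Step 5: flows [0=1,0=2] -> levels [4 4 4]
  -> stable; tank 0 stays at 4 > 3
Tank 0 never reaches <=3 within 15 steps

Answer: -1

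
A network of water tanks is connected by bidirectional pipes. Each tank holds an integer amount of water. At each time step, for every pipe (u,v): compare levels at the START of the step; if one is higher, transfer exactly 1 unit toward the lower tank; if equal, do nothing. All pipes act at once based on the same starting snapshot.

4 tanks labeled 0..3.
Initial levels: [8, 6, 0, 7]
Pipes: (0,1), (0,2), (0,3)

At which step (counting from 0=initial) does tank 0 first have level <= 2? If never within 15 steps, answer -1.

Answer: -1

Derivation:
Step 1: flows [0->1,0->2,0->3] -> levels [5 7 1 8]
Step 2: flows [1->0,0->2,3->0] -> levels [6 6 2 7]
Step 3: flows [0=1,0->2,3->0] -> levels [6 6 3 6]
Step 4: flows [0=1,0->2,0=3] -> levels [5 6 4 6]
Step 5: flows [1->0,0->2,3->0] -> levels [6 5 5 5]
Step 6: flows [0->1,0->2,0->3] -> levels [3 6 6 6]
Step 7: flows [1->0,2->0,3->0] -> levels [6 5 5 5]
  -> period-2 cycle (repeats step 5); tank 0 never drops to <=2
Tank 0 never reaches <=2 within 15 steps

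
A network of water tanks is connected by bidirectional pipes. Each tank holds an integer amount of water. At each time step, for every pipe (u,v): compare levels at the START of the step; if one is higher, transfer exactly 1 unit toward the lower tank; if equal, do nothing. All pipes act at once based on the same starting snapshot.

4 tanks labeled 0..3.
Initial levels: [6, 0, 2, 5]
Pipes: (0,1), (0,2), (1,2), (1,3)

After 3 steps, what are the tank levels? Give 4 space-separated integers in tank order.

Step 1: flows [0->1,0->2,2->1,3->1] -> levels [4 3 2 4]
Step 2: flows [0->1,0->2,1->2,3->1] -> levels [2 4 4 3]
Step 3: flows [1->0,2->0,1=2,1->3] -> levels [4 2 3 4]

Answer: 4 2 3 4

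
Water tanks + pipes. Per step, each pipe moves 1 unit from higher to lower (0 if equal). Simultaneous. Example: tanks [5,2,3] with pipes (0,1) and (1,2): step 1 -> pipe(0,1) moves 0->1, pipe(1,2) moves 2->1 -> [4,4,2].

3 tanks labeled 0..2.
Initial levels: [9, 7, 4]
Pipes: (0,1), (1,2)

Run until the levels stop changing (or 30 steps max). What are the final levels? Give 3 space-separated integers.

Answer: 6 8 6

Derivation:
Step 1: flows [0->1,1->2] -> levels [8 7 5]
Step 2: flows [0->1,1->2] -> levels [7 7 6]
Step 3: flows [0=1,1->2] -> levels [7 6 7]
Step 4: flows [0->1,2->1] -> levels [6 8 6]
Step 5: flows [1->0,1->2] -> levels [7 6 7]
  -> period-2 cycle: step 5 state = step 3 state; never stabilizes
  -> state at step 30: (30-3) mod 2 = 1, same as step 4 -> [6 8 6]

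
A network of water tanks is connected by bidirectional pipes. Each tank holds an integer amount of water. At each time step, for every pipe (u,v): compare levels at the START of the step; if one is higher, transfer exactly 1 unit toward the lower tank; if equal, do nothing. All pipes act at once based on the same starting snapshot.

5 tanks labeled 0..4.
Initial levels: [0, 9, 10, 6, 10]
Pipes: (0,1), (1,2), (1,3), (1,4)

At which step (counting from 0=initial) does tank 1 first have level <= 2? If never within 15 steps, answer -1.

Answer: -1

Derivation:
Step 1: flows [1->0,2->1,1->3,4->1] -> levels [1 9 9 7 9]
Step 2: flows [1->0,1=2,1->3,1=4] -> levels [2 7 9 8 9]
Step 3: flows [1->0,2->1,3->1,4->1] -> levels [3 9 8 7 8]
Step 4: flows [1->0,1->2,1->3,1->4] -> levels [4 5 9 8 9]
Step 5: flows [1->0,2->1,3->1,4->1] -> levels [5 7 8 7 8]
Step 6: flows [1->0,2->1,1=3,4->1] -> levels [6 8 7 7 7]
Step 7: flows [1->0,1->2,1->3,1->4] -> levels [7 4 8 8 8]
Step 8: flows [0->1,2->1,3->1,4->1] -> levels [6 8 7 7 7]
  -> period-2 cycle (repeats step 6); tank 1 never drops to <=2
Tank 1 never reaches <=2 within 15 steps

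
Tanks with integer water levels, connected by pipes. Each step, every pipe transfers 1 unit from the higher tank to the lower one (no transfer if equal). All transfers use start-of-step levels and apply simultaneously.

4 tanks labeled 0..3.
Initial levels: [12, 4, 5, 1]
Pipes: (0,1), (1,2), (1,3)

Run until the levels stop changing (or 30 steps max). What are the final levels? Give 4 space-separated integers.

Step 1: flows [0->1,2->1,1->3] -> levels [11 5 4 2]
Step 2: flows [0->1,1->2,1->3] -> levels [10 4 5 3]
Step 3: flows [0->1,2->1,1->3] -> levels [9 5 4 4]
Step 4: flows [0->1,1->2,1->3] -> levels [8 4 5 5]
Step 5: flows [0->1,2->1,3->1] -> levels [7 7 4 4]
Step 6: flows [0=1,1->2,1->3] -> levels [7 5 5 5]
Step 7: flows [0->1,1=2,1=3] -> levels [6 6 5 5]
Step 8: flows [0=1,1->2,1->3] -> levels [6 4 6 6]
Step 9: flows [0->1,2->1,3->1] -> levels [5 7 5 5]
Step 10: flows [1->0,1->2,1->3] -> levels [6 4 6 6]
  -> period-2 cycle: step 10 state = step 8 state; never stabilizes
  -> state at step 30: (30-8) mod 2 = 0, same as step 8 -> [6 4 6 6]

Answer: 6 4 6 6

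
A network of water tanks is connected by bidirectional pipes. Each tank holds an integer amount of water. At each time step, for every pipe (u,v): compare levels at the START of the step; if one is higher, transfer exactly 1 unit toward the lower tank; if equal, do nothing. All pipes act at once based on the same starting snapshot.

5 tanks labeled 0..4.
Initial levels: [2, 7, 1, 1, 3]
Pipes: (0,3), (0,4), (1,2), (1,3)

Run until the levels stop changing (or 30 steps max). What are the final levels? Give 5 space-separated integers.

Answer: 4 4 2 2 2

Derivation:
Step 1: flows [0->3,4->0,1->2,1->3] -> levels [2 5 2 3 2]
Step 2: flows [3->0,0=4,1->2,1->3] -> levels [3 3 3 3 2]
Step 3: flows [0=3,0->4,1=2,1=3] -> levels [2 3 3 3 3]
Step 4: flows [3->0,4->0,1=2,1=3] -> levels [4 3 3 2 2]
Step 5: flows [0->3,0->4,1=2,1->3] -> levels [2 2 3 4 3]
Step 6: flows [3->0,4->0,2->1,3->1] -> levels [4 4 2 2 2]
Step 7: flows [0->3,0->4,1->2,1->3] -> levels [2 2 3 4 3]
  -> period-2 cycle: step 7 state = step 5 state; never stabilizes
  -> state at step 30: (30-5) mod 2 = 1, same as step 6 -> [4 4 2 2 2]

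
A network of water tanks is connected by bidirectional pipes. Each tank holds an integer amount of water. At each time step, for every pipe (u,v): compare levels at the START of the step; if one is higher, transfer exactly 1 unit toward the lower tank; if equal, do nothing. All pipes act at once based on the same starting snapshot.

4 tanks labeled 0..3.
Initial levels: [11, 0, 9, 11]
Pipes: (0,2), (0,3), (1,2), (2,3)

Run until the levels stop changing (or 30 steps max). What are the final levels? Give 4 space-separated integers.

Step 1: flows [0->2,0=3,2->1,3->2] -> levels [10 1 10 10]
Step 2: flows [0=2,0=3,2->1,2=3] -> levels [10 2 9 10]
Step 3: flows [0->2,0=3,2->1,3->2] -> levels [9 3 10 9]
Step 4: flows [2->0,0=3,2->1,2->3] -> levels [10 4 7 10]
Step 5: flows [0->2,0=3,2->1,3->2] -> levels [9 5 8 9]
Step 6: flows [0->2,0=3,2->1,3->2] -> levels [8 6 9 8]
Step 7: flows [2->0,0=3,2->1,2->3] -> levels [9 7 6 9]
Step 8: flows [0->2,0=3,1->2,3->2] -> levels [8 6 9 8]
  -> period-2 cycle: step 8 state = step 6 state; never stabilizes
  -> state at step 30: (30-6) mod 2 = 0, same as step 6 -> [8 6 9 8]

Answer: 8 6 9 8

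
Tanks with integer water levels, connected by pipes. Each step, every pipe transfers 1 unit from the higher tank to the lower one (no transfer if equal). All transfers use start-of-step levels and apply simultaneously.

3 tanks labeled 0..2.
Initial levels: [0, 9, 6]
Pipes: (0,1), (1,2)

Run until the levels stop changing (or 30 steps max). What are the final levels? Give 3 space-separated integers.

Step 1: flows [1->0,1->2] -> levels [1 7 7]
Step 2: flows [1->0,1=2] -> levels [2 6 7]
Step 3: flows [1->0,2->1] -> levels [3 6 6]
Step 4: flows [1->0,1=2] -> levels [4 5 6]
Step 5: flows [1->0,2->1] -> levels [5 5 5]
Step 6: flows [0=1,1=2] -> levels [5 5 5]
  -> stable (no change)

Answer: 5 5 5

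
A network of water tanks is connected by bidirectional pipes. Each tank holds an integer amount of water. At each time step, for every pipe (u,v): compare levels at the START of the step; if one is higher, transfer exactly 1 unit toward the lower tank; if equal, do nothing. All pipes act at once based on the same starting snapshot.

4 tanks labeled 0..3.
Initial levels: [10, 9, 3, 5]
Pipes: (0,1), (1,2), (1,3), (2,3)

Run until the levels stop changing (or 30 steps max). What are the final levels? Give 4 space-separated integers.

Answer: 6 9 6 6

Derivation:
Step 1: flows [0->1,1->2,1->3,3->2] -> levels [9 8 5 5]
Step 2: flows [0->1,1->2,1->3,2=3] -> levels [8 7 6 6]
Step 3: flows [0->1,1->2,1->3,2=3] -> levels [7 6 7 7]
Step 4: flows [0->1,2->1,3->1,2=3] -> levels [6 9 6 6]
Step 5: flows [1->0,1->2,1->3,2=3] -> levels [7 6 7 7]
  -> period-2 cycle: step 5 state = step 3 state; never stabilizes
  -> state at step 30: (30-3) mod 2 = 1, same as step 4 -> [6 9 6 6]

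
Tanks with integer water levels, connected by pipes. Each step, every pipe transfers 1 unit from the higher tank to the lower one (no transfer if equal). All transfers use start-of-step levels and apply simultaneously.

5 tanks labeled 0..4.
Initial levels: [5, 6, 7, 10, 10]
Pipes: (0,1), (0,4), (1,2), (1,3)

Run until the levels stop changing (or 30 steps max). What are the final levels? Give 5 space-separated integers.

Step 1: flows [1->0,4->0,2->1,3->1] -> levels [7 7 6 9 9]
Step 2: flows [0=1,4->0,1->2,3->1] -> levels [8 7 7 8 8]
Step 3: flows [0->1,0=4,1=2,3->1] -> levels [7 9 7 7 8]
Step 4: flows [1->0,4->0,1->2,1->3] -> levels [9 6 8 8 7]
Step 5: flows [0->1,0->4,2->1,3->1] -> levels [7 9 7 7 8]
  -> period-2 cycle: step 5 state = step 3 state; never stabilizes
  -> state at step 30: (30-3) mod 2 = 1, same as step 4 -> [9 6 8 8 7]

Answer: 9 6 8 8 7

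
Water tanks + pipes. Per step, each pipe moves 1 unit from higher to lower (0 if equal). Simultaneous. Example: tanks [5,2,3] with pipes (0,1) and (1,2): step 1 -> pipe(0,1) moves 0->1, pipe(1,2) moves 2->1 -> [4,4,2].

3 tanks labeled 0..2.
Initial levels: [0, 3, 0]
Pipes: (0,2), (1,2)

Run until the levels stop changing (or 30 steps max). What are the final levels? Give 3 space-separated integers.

Step 1: flows [0=2,1->2] -> levels [0 2 1]
Step 2: flows [2->0,1->2] -> levels [1 1 1]
Step 3: flows [0=2,1=2] -> levels [1 1 1]
  -> stable (no change)

Answer: 1 1 1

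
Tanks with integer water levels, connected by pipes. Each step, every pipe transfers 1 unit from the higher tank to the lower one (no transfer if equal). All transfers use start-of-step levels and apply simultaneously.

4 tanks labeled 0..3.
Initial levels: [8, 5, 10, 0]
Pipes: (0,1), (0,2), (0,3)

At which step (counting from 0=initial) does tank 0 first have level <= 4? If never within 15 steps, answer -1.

Answer: -1

Derivation:
Step 1: flows [0->1,2->0,0->3] -> levels [7 6 9 1]
Step 2: flows [0->1,2->0,0->3] -> levels [6 7 8 2]
Step 3: flows [1->0,2->0,0->3] -> levels [7 6 7 3]
Step 4: flows [0->1,0=2,0->3] -> levels [5 7 7 4]
Step 5: flows [1->0,2->0,0->3] -> levels [6 6 6 5]
Step 6: flows [0=1,0=2,0->3] -> levels [5 6 6 6]
Step 7: flows [1->0,2->0,3->0] -> levels [8 5 5 5]
Step 8: flows [0->1,0->2,0->3] -> levels [5 6 6 6]
  -> period-2 cycle (repeats step 6); tank 0 never drops to <=4
Tank 0 never reaches <=4 within 15 steps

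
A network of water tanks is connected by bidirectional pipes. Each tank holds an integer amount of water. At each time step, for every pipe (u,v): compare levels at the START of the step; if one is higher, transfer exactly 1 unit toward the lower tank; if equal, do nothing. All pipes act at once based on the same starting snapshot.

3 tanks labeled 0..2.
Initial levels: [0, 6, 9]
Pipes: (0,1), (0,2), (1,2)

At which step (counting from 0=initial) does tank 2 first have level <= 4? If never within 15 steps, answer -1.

Answer: -1

Derivation:
Step 1: flows [1->0,2->0,2->1] -> levels [2 6 7]
Step 2: flows [1->0,2->0,2->1] -> levels [4 6 5]
Step 3: flows [1->0,2->0,1->2] -> levels [6 4 5]
Step 4: flows [0->1,0->2,2->1] -> levels [4 6 5]
  -> period-2 cycle (repeats step 2); tank 2 never drops to <=4
Tank 2 never reaches <=4 within 15 steps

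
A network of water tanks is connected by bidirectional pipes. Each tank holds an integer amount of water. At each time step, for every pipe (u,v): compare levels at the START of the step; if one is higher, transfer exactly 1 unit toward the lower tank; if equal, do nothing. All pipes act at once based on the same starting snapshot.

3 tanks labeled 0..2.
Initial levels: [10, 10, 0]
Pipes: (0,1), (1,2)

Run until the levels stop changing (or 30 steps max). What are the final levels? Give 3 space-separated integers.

Step 1: flows [0=1,1->2] -> levels [10 9 1]
Step 2: flows [0->1,1->2] -> levels [9 9 2]
Step 3: flows [0=1,1->2] -> levels [9 8 3]
Step 4: flows [0->1,1->2] -> levels [8 8 4]
Step 5: flows [0=1,1->2] -> levels [8 7 5]
Step 6: flows [0->1,1->2] -> levels [7 7 6]
Step 7: flows [0=1,1->2] -> levels [7 6 7]
Step 8: flows [0->1,2->1] -> levels [6 8 6]
Step 9: flows [1->0,1->2] -> levels [7 6 7]
  -> period-2 cycle: step 9 state = step 7 state; never stabilizes
  -> state at step 30: (30-7) mod 2 = 1, same as step 8 -> [6 8 6]

Answer: 6 8 6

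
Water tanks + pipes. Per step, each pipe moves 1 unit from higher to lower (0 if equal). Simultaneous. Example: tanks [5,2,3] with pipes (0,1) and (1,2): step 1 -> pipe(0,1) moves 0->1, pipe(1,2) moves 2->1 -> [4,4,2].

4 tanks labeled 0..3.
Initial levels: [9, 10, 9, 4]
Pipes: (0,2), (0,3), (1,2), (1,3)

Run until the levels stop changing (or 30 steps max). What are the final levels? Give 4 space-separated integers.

Step 1: flows [0=2,0->3,1->2,1->3] -> levels [8 8 10 6]
Step 2: flows [2->0,0->3,2->1,1->3] -> levels [8 8 8 8]
Step 3: flows [0=2,0=3,1=2,1=3] -> levels [8 8 8 8]
  -> stable (no change)

Answer: 8 8 8 8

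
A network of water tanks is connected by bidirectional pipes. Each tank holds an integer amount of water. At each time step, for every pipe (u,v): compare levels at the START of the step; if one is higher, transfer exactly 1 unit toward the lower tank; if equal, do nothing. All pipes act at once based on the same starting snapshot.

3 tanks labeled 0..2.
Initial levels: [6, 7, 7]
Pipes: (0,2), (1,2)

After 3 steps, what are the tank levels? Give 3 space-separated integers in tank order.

Step 1: flows [2->0,1=2] -> levels [7 7 6]
Step 2: flows [0->2,1->2] -> levels [6 6 8]
Step 3: flows [2->0,2->1] -> levels [7 7 6]

Answer: 7 7 6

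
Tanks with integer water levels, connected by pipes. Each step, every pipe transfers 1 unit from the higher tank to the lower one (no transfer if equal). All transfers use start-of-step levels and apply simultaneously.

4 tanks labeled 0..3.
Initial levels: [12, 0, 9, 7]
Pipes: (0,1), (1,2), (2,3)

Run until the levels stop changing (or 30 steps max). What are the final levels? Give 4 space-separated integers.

Answer: 8 6 8 6

Derivation:
Step 1: flows [0->1,2->1,2->3] -> levels [11 2 7 8]
Step 2: flows [0->1,2->1,3->2] -> levels [10 4 7 7]
Step 3: flows [0->1,2->1,2=3] -> levels [9 6 6 7]
Step 4: flows [0->1,1=2,3->2] -> levels [8 7 7 6]
Step 5: flows [0->1,1=2,2->3] -> levels [7 8 6 7]
Step 6: flows [1->0,1->2,3->2] -> levels [8 6 8 6]
Step 7: flows [0->1,2->1,2->3] -> levels [7 8 6 7]
  -> period-2 cycle: step 7 state = step 5 state; never stabilizes
  -> state at step 30: (30-5) mod 2 = 1, same as step 6 -> [8 6 8 6]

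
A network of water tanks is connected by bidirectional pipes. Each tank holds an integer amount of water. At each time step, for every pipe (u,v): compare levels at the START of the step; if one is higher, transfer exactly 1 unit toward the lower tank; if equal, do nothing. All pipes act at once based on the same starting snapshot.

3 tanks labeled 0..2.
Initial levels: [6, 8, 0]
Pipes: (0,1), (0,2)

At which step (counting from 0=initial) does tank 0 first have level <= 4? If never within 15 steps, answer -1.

Answer: 5

Derivation:
Step 1: flows [1->0,0->2] -> levels [6 7 1]
Step 2: flows [1->0,0->2] -> levels [6 6 2]
Step 3: flows [0=1,0->2] -> levels [5 6 3]
Step 4: flows [1->0,0->2] -> levels [5 5 4]
Step 5: flows [0=1,0->2] -> levels [4 5 5]
Tank 0 first reaches <=4 at step 5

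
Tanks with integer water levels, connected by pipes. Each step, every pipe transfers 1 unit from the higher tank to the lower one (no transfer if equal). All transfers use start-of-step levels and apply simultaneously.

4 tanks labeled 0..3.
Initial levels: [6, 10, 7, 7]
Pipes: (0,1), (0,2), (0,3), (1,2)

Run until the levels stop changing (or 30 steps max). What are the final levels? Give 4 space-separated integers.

Step 1: flows [1->0,2->0,3->0,1->2] -> levels [9 8 7 6]
Step 2: flows [0->1,0->2,0->3,1->2] -> levels [6 8 9 7]
Step 3: flows [1->0,2->0,3->0,2->1] -> levels [9 8 7 6]
  -> period-2 cycle: step 3 state = step 1 state; never stabilizes
  -> state at step 30: (30-1) mod 2 = 1, same as step 2 -> [6 8 9 7]

Answer: 6 8 9 7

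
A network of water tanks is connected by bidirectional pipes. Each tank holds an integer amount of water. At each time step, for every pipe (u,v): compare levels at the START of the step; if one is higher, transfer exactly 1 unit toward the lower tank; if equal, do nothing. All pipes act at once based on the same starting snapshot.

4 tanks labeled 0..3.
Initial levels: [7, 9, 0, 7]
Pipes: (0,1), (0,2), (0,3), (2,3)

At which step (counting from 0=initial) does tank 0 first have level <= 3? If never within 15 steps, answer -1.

Answer: -1

Derivation:
Step 1: flows [1->0,0->2,0=3,3->2] -> levels [7 8 2 6]
Step 2: flows [1->0,0->2,0->3,3->2] -> levels [6 7 4 6]
Step 3: flows [1->0,0->2,0=3,3->2] -> levels [6 6 6 5]
Step 4: flows [0=1,0=2,0->3,2->3] -> levels [5 6 5 7]
Step 5: flows [1->0,0=2,3->0,3->2] -> levels [7 5 6 5]
Step 6: flows [0->1,0->2,0->3,2->3] -> levels [4 6 6 7]
Step 7: flows [1->0,2->0,3->0,3->2] -> levels [7 5 6 5]
  -> period-2 cycle (repeats step 5); tank 0 never drops to <=3
Tank 0 never reaches <=3 within 15 steps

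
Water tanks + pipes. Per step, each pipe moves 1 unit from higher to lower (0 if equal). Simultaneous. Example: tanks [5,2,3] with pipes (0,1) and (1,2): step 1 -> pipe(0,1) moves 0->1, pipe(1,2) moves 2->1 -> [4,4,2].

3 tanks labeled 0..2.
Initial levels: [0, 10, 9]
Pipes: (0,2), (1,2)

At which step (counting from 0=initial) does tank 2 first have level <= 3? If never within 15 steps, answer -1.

Step 1: flows [2->0,1->2] -> levels [1 9 9]
Step 2: flows [2->0,1=2] -> levels [2 9 8]
Step 3: flows [2->0,1->2] -> levels [3 8 8]
Step 4: flows [2->0,1=2] -> levels [4 8 7]
Step 5: flows [2->0,1->2] -> levels [5 7 7]
Step 6: flows [2->0,1=2] -> levels [6 7 6]
Step 7: flows [0=2,1->2] -> levels [6 6 7]
Step 8: flows [2->0,2->1] -> levels [7 7 5]
Step 9: flows [0->2,1->2] -> levels [6 6 7]
  -> period-2 cycle (repeats step 7); tank 2 never drops to <=3
Tank 2 never reaches <=3 within 15 steps

Answer: -1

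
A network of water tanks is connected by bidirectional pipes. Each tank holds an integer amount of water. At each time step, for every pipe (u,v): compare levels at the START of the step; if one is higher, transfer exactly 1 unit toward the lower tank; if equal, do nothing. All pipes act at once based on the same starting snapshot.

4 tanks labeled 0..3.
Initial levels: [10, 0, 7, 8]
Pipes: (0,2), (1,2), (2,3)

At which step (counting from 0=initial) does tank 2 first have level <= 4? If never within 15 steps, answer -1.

Step 1: flows [0->2,2->1,3->2] -> levels [9 1 8 7]
Step 2: flows [0->2,2->1,2->3] -> levels [8 2 7 8]
Step 3: flows [0->2,2->1,3->2] -> levels [7 3 8 7]
Step 4: flows [2->0,2->1,2->3] -> levels [8 4 5 8]
Step 5: flows [0->2,2->1,3->2] -> levels [7 5 6 7]
Step 6: flows [0->2,2->1,3->2] -> levels [6 6 7 6]
Step 7: flows [2->0,2->1,2->3] -> levels [7 7 4 7]
Tank 2 first reaches <=4 at step 7

Answer: 7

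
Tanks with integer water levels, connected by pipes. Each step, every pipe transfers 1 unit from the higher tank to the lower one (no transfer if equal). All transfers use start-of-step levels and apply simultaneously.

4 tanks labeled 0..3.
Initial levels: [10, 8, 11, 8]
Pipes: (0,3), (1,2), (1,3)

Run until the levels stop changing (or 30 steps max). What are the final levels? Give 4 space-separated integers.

Step 1: flows [0->3,2->1,1=3] -> levels [9 9 10 9]
Step 2: flows [0=3,2->1,1=3] -> levels [9 10 9 9]
Step 3: flows [0=3,1->2,1->3] -> levels [9 8 10 10]
Step 4: flows [3->0,2->1,3->1] -> levels [10 10 9 8]
Step 5: flows [0->3,1->2,1->3] -> levels [9 8 10 10]
  -> period-2 cycle: step 5 state = step 3 state; never stabilizes
  -> state at step 30: (30-3) mod 2 = 1, same as step 4 -> [10 10 9 8]

Answer: 10 10 9 8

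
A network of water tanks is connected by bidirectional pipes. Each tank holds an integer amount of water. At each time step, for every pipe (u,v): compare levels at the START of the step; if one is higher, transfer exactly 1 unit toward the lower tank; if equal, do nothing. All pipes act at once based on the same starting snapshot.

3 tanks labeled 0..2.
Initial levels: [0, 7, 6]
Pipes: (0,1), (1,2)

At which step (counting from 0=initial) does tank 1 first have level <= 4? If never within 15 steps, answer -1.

Answer: 4

Derivation:
Step 1: flows [1->0,1->2] -> levels [1 5 7]
Step 2: flows [1->0,2->1] -> levels [2 5 6]
Step 3: flows [1->0,2->1] -> levels [3 5 5]
Step 4: flows [1->0,1=2] -> levels [4 4 5]
Tank 1 first reaches <=4 at step 4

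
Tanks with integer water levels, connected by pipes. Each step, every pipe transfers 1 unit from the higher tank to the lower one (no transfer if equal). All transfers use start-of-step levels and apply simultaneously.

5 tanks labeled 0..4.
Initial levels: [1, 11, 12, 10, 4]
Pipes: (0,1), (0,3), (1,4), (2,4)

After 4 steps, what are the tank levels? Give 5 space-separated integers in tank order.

Answer: 7 8 8 7 8

Derivation:
Step 1: flows [1->0,3->0,1->4,2->4] -> levels [3 9 11 9 6]
Step 2: flows [1->0,3->0,1->4,2->4] -> levels [5 7 10 8 8]
Step 3: flows [1->0,3->0,4->1,2->4] -> levels [7 7 9 7 8]
Step 4: flows [0=1,0=3,4->1,2->4] -> levels [7 8 8 7 8]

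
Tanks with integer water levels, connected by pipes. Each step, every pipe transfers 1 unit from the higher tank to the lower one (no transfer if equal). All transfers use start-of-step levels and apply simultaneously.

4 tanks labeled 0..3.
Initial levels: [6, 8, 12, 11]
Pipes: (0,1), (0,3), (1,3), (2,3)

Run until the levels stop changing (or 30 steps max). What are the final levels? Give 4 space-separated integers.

Answer: 10 10 10 7

Derivation:
Step 1: flows [1->0,3->0,3->1,2->3] -> levels [8 8 11 10]
Step 2: flows [0=1,3->0,3->1,2->3] -> levels [9 9 10 9]
Step 3: flows [0=1,0=3,1=3,2->3] -> levels [9 9 9 10]
Step 4: flows [0=1,3->0,3->1,3->2] -> levels [10 10 10 7]
Step 5: flows [0=1,0->3,1->3,2->3] -> levels [9 9 9 10]
  -> period-2 cycle: step 5 state = step 3 state; never stabilizes
  -> state at step 30: (30-3) mod 2 = 1, same as step 4 -> [10 10 10 7]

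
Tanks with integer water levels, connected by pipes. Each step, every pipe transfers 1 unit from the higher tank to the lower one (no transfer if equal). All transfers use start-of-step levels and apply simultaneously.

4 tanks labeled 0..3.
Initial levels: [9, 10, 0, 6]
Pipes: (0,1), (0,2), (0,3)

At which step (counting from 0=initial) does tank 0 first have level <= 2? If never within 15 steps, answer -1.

Answer: -1

Derivation:
Step 1: flows [1->0,0->2,0->3] -> levels [8 9 1 7]
Step 2: flows [1->0,0->2,0->3] -> levels [7 8 2 8]
Step 3: flows [1->0,0->2,3->0] -> levels [8 7 3 7]
Step 4: flows [0->1,0->2,0->3] -> levels [5 8 4 8]
Step 5: flows [1->0,0->2,3->0] -> levels [6 7 5 7]
Step 6: flows [1->0,0->2,3->0] -> levels [7 6 6 6]
Step 7: flows [0->1,0->2,0->3] -> levels [4 7 7 7]
Step 8: flows [1->0,2->0,3->0] -> levels [7 6 6 6]
  -> period-2 cycle (repeats step 6); tank 0 never drops to <=2
Tank 0 never reaches <=2 within 15 steps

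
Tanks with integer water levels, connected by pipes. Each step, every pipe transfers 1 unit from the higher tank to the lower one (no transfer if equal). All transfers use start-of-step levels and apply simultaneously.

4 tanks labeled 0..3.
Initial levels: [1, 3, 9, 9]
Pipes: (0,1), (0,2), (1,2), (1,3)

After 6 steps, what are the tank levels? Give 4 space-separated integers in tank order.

Step 1: flows [1->0,2->0,2->1,3->1] -> levels [3 4 7 8]
Step 2: flows [1->0,2->0,2->1,3->1] -> levels [5 5 5 7]
Step 3: flows [0=1,0=2,1=2,3->1] -> levels [5 6 5 6]
Step 4: flows [1->0,0=2,1->2,1=3] -> levels [6 4 6 6]
Step 5: flows [0->1,0=2,2->1,3->1] -> levels [5 7 5 5]
Step 6: flows [1->0,0=2,1->2,1->3] -> levels [6 4 6 6]

Answer: 6 4 6 6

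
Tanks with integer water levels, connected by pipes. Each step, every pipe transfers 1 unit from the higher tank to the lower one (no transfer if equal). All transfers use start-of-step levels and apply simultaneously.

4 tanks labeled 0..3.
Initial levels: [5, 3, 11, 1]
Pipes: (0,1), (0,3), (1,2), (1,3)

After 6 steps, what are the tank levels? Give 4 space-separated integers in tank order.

Answer: 4 7 5 4

Derivation:
Step 1: flows [0->1,0->3,2->1,1->3] -> levels [3 4 10 3]
Step 2: flows [1->0,0=3,2->1,1->3] -> levels [4 3 9 4]
Step 3: flows [0->1,0=3,2->1,3->1] -> levels [3 6 8 3]
Step 4: flows [1->0,0=3,2->1,1->3] -> levels [4 5 7 4]
Step 5: flows [1->0,0=3,2->1,1->3] -> levels [5 4 6 5]
Step 6: flows [0->1,0=3,2->1,3->1] -> levels [4 7 5 4]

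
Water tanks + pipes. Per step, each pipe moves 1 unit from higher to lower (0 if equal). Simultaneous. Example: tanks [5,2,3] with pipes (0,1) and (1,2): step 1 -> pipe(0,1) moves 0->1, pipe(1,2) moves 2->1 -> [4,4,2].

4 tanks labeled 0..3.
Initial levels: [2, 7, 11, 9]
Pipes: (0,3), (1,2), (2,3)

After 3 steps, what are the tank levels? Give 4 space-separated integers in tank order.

Step 1: flows [3->0,2->1,2->3] -> levels [3 8 9 9]
Step 2: flows [3->0,2->1,2=3] -> levels [4 9 8 8]
Step 3: flows [3->0,1->2,2=3] -> levels [5 8 9 7]

Answer: 5 8 9 7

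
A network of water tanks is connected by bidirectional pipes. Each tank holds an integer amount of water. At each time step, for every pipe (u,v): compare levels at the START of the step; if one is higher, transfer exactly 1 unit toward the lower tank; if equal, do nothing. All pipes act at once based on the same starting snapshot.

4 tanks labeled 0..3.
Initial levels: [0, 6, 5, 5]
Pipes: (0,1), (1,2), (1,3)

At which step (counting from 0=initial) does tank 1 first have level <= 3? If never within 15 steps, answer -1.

Answer: 1

Derivation:
Step 1: flows [1->0,1->2,1->3] -> levels [1 3 6 6]
Tank 1 first reaches <=3 at step 1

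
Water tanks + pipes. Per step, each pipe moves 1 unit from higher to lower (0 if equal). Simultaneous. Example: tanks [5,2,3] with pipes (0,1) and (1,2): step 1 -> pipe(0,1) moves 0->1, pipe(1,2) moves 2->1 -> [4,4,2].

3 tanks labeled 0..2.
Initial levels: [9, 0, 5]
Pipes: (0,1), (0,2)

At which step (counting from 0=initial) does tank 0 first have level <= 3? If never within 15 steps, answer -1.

Answer: -1

Derivation:
Step 1: flows [0->1,0->2] -> levels [7 1 6]
Step 2: flows [0->1,0->2] -> levels [5 2 7]
Step 3: flows [0->1,2->0] -> levels [5 3 6]
Step 4: flows [0->1,2->0] -> levels [5 4 5]
Step 5: flows [0->1,0=2] -> levels [4 5 5]
Step 6: flows [1->0,2->0] -> levels [6 4 4]
Step 7: flows [0->1,0->2] -> levels [4 5 5]
  -> period-2 cycle (repeats step 5); tank 0 never drops to <=3
Tank 0 never reaches <=3 within 15 steps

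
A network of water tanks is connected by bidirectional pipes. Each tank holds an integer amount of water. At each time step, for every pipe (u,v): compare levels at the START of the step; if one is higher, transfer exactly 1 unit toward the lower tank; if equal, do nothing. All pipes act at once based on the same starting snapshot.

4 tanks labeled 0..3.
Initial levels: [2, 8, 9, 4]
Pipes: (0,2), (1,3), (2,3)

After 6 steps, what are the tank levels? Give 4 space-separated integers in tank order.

Step 1: flows [2->0,1->3,2->3] -> levels [3 7 7 6]
Step 2: flows [2->0,1->3,2->3] -> levels [4 6 5 8]
Step 3: flows [2->0,3->1,3->2] -> levels [5 7 5 6]
Step 4: flows [0=2,1->3,3->2] -> levels [5 6 6 6]
Step 5: flows [2->0,1=3,2=3] -> levels [6 6 5 6]
Step 6: flows [0->2,1=3,3->2] -> levels [5 6 7 5]

Answer: 5 6 7 5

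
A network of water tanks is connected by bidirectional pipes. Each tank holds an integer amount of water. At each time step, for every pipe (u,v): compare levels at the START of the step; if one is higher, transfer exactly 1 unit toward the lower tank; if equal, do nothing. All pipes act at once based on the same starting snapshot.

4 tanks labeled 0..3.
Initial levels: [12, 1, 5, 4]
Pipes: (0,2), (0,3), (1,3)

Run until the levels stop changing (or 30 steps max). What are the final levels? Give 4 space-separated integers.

Step 1: flows [0->2,0->3,3->1] -> levels [10 2 6 4]
Step 2: flows [0->2,0->3,3->1] -> levels [8 3 7 4]
Step 3: flows [0->2,0->3,3->1] -> levels [6 4 8 4]
Step 4: flows [2->0,0->3,1=3] -> levels [6 4 7 5]
Step 5: flows [2->0,0->3,3->1] -> levels [6 5 6 5]
Step 6: flows [0=2,0->3,1=3] -> levels [5 5 6 6]
Step 7: flows [2->0,3->0,3->1] -> levels [7 6 5 4]
Step 8: flows [0->2,0->3,1->3] -> levels [5 5 6 6]
  -> period-2 cycle: step 8 state = step 6 state; never stabilizes
  -> state at step 30: (30-6) mod 2 = 0, same as step 6 -> [5 5 6 6]

Answer: 5 5 6 6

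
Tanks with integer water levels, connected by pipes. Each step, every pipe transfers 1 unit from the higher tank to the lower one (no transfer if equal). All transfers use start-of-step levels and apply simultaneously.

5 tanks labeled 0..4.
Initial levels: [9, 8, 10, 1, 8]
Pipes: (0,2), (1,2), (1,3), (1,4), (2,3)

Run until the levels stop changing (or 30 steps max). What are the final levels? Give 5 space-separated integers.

Answer: 7 6 8 7 8

Derivation:
Step 1: flows [2->0,2->1,1->3,1=4,2->3] -> levels [10 8 7 3 8]
Step 2: flows [0->2,1->2,1->3,1=4,2->3] -> levels [9 6 8 5 8]
Step 3: flows [0->2,2->1,1->3,4->1,2->3] -> levels [8 7 7 7 7]
Step 4: flows [0->2,1=2,1=3,1=4,2=3] -> levels [7 7 8 7 7]
Step 5: flows [2->0,2->1,1=3,1=4,2->3] -> levels [8 8 5 8 7]
Step 6: flows [0->2,1->2,1=3,1->4,3->2] -> levels [7 6 8 7 8]
Step 7: flows [2->0,2->1,3->1,4->1,2->3] -> levels [8 9 5 7 7]
Step 8: flows [0->2,1->2,1->3,1->4,3->2] -> levels [7 6 8 7 8]
  -> period-2 cycle: step 8 state = step 6 state; never stabilizes
  -> state at step 30: (30-6) mod 2 = 0, same as step 6 -> [7 6 8 7 8]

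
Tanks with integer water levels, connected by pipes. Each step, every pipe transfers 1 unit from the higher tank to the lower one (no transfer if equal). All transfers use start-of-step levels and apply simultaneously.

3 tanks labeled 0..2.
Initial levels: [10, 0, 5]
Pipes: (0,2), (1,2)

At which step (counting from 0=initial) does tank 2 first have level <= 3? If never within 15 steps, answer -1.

Step 1: flows [0->2,2->1] -> levels [9 1 5]
Step 2: flows [0->2,2->1] -> levels [8 2 5]
Step 3: flows [0->2,2->1] -> levels [7 3 5]
Step 4: flows [0->2,2->1] -> levels [6 4 5]
Step 5: flows [0->2,2->1] -> levels [5 5 5]
Step 6: flows [0=2,1=2] -> levels [5 5 5]
  -> stable; tank 2 stays at 5 > 3
Tank 2 never reaches <=3 within 15 steps

Answer: -1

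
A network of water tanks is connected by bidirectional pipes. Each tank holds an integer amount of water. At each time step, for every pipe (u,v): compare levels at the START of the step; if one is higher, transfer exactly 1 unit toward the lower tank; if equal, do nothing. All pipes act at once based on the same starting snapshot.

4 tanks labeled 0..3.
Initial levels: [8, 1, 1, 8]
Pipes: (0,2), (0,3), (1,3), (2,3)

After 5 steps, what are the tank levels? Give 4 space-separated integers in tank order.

Step 1: flows [0->2,0=3,3->1,3->2] -> levels [7 2 3 6]
Step 2: flows [0->2,0->3,3->1,3->2] -> levels [5 3 5 5]
Step 3: flows [0=2,0=3,3->1,2=3] -> levels [5 4 5 4]
Step 4: flows [0=2,0->3,1=3,2->3] -> levels [4 4 4 6]
Step 5: flows [0=2,3->0,3->1,3->2] -> levels [5 5 5 3]

Answer: 5 5 5 3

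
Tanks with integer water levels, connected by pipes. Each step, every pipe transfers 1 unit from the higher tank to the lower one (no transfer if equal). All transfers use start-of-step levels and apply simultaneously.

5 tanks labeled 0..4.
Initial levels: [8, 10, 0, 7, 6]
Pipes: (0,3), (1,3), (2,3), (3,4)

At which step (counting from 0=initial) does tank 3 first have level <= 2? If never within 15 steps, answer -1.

Answer: -1

Derivation:
Step 1: flows [0->3,1->3,3->2,3->4] -> levels [7 9 1 7 7]
Step 2: flows [0=3,1->3,3->2,3=4] -> levels [7 8 2 7 7]
Step 3: flows [0=3,1->3,3->2,3=4] -> levels [7 7 3 7 7]
Step 4: flows [0=3,1=3,3->2,3=4] -> levels [7 7 4 6 7]
Step 5: flows [0->3,1->3,3->2,4->3] -> levels [6 6 5 8 6]
Step 6: flows [3->0,3->1,3->2,3->4] -> levels [7 7 6 4 7]
Step 7: flows [0->3,1->3,2->3,4->3] -> levels [6 6 5 8 6]
  -> period-2 cycle (repeats step 5); tank 3 never drops to <=2
Tank 3 never reaches <=2 within 15 steps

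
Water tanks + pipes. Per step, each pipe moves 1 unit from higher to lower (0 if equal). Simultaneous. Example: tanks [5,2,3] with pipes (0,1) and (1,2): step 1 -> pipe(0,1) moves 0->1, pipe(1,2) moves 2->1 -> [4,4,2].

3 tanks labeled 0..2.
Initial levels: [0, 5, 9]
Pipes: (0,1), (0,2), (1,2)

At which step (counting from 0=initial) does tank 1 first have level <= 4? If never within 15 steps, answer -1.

Answer: 3

Derivation:
Step 1: flows [1->0,2->0,2->1] -> levels [2 5 7]
Step 2: flows [1->0,2->0,2->1] -> levels [4 5 5]
Step 3: flows [1->0,2->0,1=2] -> levels [6 4 4]
Tank 1 first reaches <=4 at step 3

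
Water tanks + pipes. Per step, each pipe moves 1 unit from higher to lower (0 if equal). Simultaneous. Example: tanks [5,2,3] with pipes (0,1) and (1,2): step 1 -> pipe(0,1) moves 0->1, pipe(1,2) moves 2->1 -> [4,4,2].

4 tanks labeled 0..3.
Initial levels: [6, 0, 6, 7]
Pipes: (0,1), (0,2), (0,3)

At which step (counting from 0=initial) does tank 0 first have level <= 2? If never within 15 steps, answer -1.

Answer: -1

Derivation:
Step 1: flows [0->1,0=2,3->0] -> levels [6 1 6 6]
Step 2: flows [0->1,0=2,0=3] -> levels [5 2 6 6]
Step 3: flows [0->1,2->0,3->0] -> levels [6 3 5 5]
Step 4: flows [0->1,0->2,0->3] -> levels [3 4 6 6]
Step 5: flows [1->0,2->0,3->0] -> levels [6 3 5 5]
  -> period-2 cycle (repeats step 3); tank 0 never drops to <=2
Tank 0 never reaches <=2 within 15 steps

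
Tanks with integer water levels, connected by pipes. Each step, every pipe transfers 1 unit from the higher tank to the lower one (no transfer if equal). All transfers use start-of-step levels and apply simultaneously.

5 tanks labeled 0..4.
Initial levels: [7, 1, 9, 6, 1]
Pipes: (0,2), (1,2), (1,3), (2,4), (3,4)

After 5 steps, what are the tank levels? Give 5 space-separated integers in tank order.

Answer: 5 3 7 6 3

Derivation:
Step 1: flows [2->0,2->1,3->1,2->4,3->4] -> levels [8 3 6 4 3]
Step 2: flows [0->2,2->1,3->1,2->4,3->4] -> levels [7 5 5 2 5]
Step 3: flows [0->2,1=2,1->3,2=4,4->3] -> levels [6 4 6 4 4]
Step 4: flows [0=2,2->1,1=3,2->4,3=4] -> levels [6 5 4 4 5]
Step 5: flows [0->2,1->2,1->3,4->2,4->3] -> levels [5 3 7 6 3]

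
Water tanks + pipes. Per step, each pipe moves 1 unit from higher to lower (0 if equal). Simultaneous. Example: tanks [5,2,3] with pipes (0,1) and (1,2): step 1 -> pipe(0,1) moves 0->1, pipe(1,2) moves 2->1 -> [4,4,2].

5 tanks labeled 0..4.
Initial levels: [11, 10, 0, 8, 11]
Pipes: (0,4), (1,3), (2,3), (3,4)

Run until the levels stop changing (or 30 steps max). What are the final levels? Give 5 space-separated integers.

Answer: 8 8 8 6 10

Derivation:
Step 1: flows [0=4,1->3,3->2,4->3] -> levels [11 9 1 9 10]
Step 2: flows [0->4,1=3,3->2,4->3] -> levels [10 9 2 9 10]
Step 3: flows [0=4,1=3,3->2,4->3] -> levels [10 9 3 9 9]
Step 4: flows [0->4,1=3,3->2,3=4] -> levels [9 9 4 8 10]
Step 5: flows [4->0,1->3,3->2,4->3] -> levels [10 8 5 9 8]
Step 6: flows [0->4,3->1,3->2,3->4] -> levels [9 9 6 6 10]
Step 7: flows [4->0,1->3,2=3,4->3] -> levels [10 8 6 8 8]
Step 8: flows [0->4,1=3,3->2,3=4] -> levels [9 8 7 7 9]
Step 9: flows [0=4,1->3,2=3,4->3] -> levels [9 7 7 9 8]
Step 10: flows [0->4,3->1,3->2,3->4] -> levels [8 8 8 6 10]
Step 11: flows [4->0,1->3,2->3,4->3] -> levels [9 7 7 9 8]
  -> period-2 cycle: step 11 state = step 9 state; never stabilizes
  -> state at step 30: (30-9) mod 2 = 1, same as step 10 -> [8 8 8 6 10]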